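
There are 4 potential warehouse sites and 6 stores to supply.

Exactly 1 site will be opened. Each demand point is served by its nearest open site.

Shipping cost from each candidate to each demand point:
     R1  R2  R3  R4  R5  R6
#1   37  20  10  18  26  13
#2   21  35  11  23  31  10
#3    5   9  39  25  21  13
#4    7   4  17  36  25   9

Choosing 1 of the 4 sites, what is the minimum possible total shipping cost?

Open {#4}.
  R1→#4 7, R2→#4 4, R3→#4 17, R4→#4 36, R5→#4 25, R6→#4 9  ⇒ total 98.
Compare {#3}: total 112.
Compare {#1}: total 124.
No size-1 selection does better; minimum is 98.

98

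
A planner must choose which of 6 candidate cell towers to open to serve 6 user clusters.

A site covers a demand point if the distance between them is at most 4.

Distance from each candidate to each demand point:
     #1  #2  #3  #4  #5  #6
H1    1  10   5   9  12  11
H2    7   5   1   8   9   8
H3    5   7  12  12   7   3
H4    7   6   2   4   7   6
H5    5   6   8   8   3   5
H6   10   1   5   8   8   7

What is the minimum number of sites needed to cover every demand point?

Coverage sets (demand points within 4 of each site):
  H1: {#1}
  H2: {#3}
  H3: {#6}
  H4: {#3, #4}
  H5: {#5}
  H6: {#2}
No 4 sites suffice: every size-4 union leaves at least one demand point uncovered.
But {H1, H3, H4, H5, H6} covers everything, so the minimum is 5.

5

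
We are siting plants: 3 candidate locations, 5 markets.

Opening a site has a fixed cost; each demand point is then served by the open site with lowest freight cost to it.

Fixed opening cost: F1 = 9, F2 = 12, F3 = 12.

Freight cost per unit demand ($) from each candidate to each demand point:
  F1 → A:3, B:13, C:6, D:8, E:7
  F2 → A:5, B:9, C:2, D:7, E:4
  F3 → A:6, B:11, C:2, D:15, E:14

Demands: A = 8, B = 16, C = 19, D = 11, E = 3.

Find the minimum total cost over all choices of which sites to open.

316

Open {F1, F2}: assign each demand point to its cheapest open site.
  A→F1 8×3=24, B→F2 16×9=144, C→F2 19×2=38, D→F2 11×7=77, E→F2 3×4=12
  freight cost 295, fixed 21 → total 316.
Compare {F2}: freight cost 311 + fixed 12 = 323.
Compare {F1, F2, F3}: freight cost 295 + fixed 33 = 328.
Compare {F2, F3}: freight cost 311 + fixed 24 = 335.
All other subsets cost ≥ 323. Minimum total cost: 316.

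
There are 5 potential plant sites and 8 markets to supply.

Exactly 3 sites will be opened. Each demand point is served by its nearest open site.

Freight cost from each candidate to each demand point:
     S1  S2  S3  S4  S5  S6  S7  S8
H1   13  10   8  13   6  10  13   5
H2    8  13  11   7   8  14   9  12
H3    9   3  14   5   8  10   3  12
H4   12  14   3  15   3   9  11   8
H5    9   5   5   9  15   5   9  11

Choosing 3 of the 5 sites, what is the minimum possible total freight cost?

39

Open {H3, H4, H5}.
  S1→H3 9, S2→H3 3, S3→H4 3, S4→H3 5, S5→H4 3, S6→H5 5, S7→H3 3, S8→H4 8  ⇒ total 39.
Compare {H1, H3, H4}: total 40.
Compare {H1, H3, H5}: total 41.
No size-3 selection does better; minimum is 39.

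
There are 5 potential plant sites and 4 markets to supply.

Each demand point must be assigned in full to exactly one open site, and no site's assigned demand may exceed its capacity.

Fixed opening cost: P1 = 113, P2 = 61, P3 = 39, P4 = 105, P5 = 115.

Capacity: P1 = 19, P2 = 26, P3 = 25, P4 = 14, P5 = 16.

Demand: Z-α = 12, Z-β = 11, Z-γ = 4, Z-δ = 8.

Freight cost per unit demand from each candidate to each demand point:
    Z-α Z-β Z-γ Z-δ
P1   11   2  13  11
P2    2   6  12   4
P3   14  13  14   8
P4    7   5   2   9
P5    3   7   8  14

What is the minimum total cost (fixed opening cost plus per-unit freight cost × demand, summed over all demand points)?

Open {P1, P2}; cheapest assignment that respects the capacities:
  P1 (cap 19, load 11): Z-β — cost 11×2 = 22
  P2 (cap 26, load 24): Z-α, Z-γ, Z-δ — cost 12×2 + 4×12 + 8×4 = 104
  Shipping 126, fixed 174 → total 300.
  Any other capacity-feasible assignment to {P1, P2} ships for at least 126.
Compare {P2, P3}: its best feasible assignment gives total 310.
Compare {P2, P4}: its best feasible assignment gives total 325.
Every other set of open sites that can feasibly serve all demand totals ≥ 310 even under its best assignment. Minimum: 300.

300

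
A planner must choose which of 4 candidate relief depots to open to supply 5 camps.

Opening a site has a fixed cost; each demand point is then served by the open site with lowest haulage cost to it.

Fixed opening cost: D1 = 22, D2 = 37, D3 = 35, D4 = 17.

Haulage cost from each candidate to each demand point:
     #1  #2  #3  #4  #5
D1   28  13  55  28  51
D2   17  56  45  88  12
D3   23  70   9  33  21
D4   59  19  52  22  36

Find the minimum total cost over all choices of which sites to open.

Open {D3, D4}: assign each demand point to its cheapest open site.
  #1→D3 23, #2→D4 19, #3→D3 9, #4→D4 22, #5→D3 21
  haulage cost 94, fixed 52 → total 146.
Compare {D1, D3}: haulage cost 94 + fixed 57 = 151.
Compare {D1, D3, D4}: haulage cost 88 + fixed 74 = 162.
Compare {D2, D3, D4}: haulage cost 79 + fixed 89 = 168.
All other subsets cost ≥ 151. Minimum total cost: 146.

146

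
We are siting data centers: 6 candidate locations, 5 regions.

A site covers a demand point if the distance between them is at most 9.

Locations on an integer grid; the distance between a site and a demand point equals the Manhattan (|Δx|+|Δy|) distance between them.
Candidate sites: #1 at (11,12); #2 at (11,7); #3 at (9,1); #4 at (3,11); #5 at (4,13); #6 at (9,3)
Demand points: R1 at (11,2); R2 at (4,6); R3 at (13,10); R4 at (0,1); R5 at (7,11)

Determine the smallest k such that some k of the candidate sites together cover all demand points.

2

Coverage sets (demand points within 9 of each site):
  #1: {R3, R5}
  #2: {R1, R2, R3, R5}
  #3: {R1, R4}
  #4: {R2, R5}
  #5: {R2, R5}
  #6: {R1, R2}
No single site covers all 5 demand points.
But {#2, #3} covers everything, so the minimum is 2.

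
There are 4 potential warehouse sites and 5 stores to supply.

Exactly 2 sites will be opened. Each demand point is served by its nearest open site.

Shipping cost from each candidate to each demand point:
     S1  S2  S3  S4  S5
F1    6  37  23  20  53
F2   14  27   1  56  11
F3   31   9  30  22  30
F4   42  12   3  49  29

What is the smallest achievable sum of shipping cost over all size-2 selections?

Open {F2, F3}.
  S1→F2 14, S2→F3 9, S3→F2 1, S4→F3 22, S5→F2 11  ⇒ total 57.
Compare {F1, F2}: total 65.
Compare {F1, F4}: total 70.
No size-2 selection does better; minimum is 57.

57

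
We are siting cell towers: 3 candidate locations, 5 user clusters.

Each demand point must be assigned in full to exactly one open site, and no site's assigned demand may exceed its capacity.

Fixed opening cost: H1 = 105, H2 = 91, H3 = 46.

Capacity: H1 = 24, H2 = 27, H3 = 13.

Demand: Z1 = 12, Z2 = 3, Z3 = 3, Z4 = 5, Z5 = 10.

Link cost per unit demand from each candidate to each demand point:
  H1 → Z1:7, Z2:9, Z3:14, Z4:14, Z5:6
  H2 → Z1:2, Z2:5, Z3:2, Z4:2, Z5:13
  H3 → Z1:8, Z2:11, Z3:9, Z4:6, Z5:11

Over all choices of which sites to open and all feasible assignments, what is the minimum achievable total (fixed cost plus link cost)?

Open {H2, H3}; cheapest assignment that respects the capacities:
  H2 (cap 27, load 23): Z1, Z2, Z3, Z4 — cost 12×2 + 3×5 + 3×2 + 5×2 = 55
  H3 (cap 13, load 10): Z5 — cost 10×11 = 110
  Shipping 165, fixed 137 → total 302.
  Any other capacity-feasible assignment to {H2, H3} ships for at least 165.
Compare {H1, H2}: its best feasible assignment gives total 311.
Compare {H1, H2, H3}: its best feasible assignment gives total 357.
Every other set of open sites that can feasibly serve all demand totals ≥ 311 even under its best assignment. Minimum: 302.

302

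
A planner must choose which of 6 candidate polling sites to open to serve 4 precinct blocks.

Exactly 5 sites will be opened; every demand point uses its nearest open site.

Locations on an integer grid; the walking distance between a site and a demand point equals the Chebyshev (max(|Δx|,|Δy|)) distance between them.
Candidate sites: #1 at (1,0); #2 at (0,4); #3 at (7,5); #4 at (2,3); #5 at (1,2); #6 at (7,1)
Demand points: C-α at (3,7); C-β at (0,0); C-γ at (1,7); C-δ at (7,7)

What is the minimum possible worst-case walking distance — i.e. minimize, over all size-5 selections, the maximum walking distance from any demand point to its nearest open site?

Open {#1, #2, #3, #4, #5}.
  Farthest demand point is C-α at walking distance 3 (to #2); all others are ≤ 3.
With {#1, #2, #3, #4, #6} the worst case is 3.
With {#1, #2, #3, #5, #6} the worst case is 3.
No size-5 selection achieves below 3.

3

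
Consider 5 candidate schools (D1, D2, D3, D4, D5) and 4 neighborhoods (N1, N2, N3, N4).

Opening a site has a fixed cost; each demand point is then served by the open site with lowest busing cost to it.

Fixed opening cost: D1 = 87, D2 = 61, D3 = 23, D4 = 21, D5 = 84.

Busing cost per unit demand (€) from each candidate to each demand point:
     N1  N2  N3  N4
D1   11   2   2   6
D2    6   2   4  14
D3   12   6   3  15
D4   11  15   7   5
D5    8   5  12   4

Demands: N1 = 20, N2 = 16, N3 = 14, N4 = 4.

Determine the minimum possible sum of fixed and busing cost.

310

Open {D2, D4}: assign each demand point to its cheapest open site.
  N1→D2 20×6=120, N2→D2 16×2=32, N3→D2 14×4=56, N4→D4 4×5=20
  busing cost 228, fixed 82 → total 310.
Compare {D2, D3, D4}: busing cost 214 + fixed 105 = 319.
Compare {D2}: busing cost 264 + fixed 61 = 325.
Compare {D2, D3}: busing cost 250 + fixed 84 = 334.
All other subsets cost ≥ 319. Minimum total cost: 310.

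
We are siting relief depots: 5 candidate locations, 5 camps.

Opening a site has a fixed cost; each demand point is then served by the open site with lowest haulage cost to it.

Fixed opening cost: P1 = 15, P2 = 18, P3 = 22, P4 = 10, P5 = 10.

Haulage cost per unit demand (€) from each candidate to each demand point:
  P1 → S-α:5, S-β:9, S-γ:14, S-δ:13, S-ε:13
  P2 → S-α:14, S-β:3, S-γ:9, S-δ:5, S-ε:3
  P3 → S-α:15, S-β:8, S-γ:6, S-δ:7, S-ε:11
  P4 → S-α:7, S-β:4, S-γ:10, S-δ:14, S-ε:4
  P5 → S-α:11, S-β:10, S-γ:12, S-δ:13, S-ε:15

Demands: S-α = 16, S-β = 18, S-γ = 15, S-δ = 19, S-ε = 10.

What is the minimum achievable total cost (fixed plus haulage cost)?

Open {P1, P2, P3}: assign each demand point to its cheapest open site.
  S-α→P1 16×5=80, S-β→P2 18×3=54, S-γ→P3 15×6=90, S-δ→P2 19×5=95, S-ε→P2 10×3=30
  haulage cost 349, fixed 55 → total 404.
Compare {P1, P2, P3, P4}: haulage cost 349 + fixed 65 = 414.
Compare {P1, P2, P3, P5}: haulage cost 349 + fixed 65 = 414.
Compare {P1, P2, P3, P4, P5}: haulage cost 349 + fixed 75 = 424.
All other subsets cost ≥ 414. Minimum total cost: 404.

404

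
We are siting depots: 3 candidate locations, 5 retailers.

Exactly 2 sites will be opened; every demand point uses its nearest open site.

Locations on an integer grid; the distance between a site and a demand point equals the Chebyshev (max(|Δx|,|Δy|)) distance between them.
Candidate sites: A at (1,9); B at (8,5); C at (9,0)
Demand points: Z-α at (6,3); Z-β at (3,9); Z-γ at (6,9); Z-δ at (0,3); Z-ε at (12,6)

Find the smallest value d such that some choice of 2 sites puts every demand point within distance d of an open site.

6

Open {A, B}.
  Farthest demand point is Z-δ at distance 6 (to A); all others are ≤ 6.
With {A, C} the worst case is 6.
With {B, C} the worst case is 8.
No size-2 selection achieves below 6.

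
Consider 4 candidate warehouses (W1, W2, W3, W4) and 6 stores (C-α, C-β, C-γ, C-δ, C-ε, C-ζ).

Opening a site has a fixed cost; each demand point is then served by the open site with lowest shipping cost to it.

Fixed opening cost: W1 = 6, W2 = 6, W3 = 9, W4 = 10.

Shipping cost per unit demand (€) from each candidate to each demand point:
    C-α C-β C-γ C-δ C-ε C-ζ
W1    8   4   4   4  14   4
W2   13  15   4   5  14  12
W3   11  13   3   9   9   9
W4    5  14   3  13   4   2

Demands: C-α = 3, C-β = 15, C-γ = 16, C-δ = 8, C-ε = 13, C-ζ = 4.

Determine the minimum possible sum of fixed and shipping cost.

Open {W1, W4}: assign each demand point to its cheapest open site.
  C-α→W4 3×5=15, C-β→W1 15×4=60, C-γ→W4 16×3=48, C-δ→W1 8×4=32, C-ε→W4 13×4=52, C-ζ→W4 4×2=8
  shipping cost 215, fixed 16 → total 231.
Compare {W1, W2, W4}: shipping cost 215 + fixed 22 = 237.
Compare {W1, W3, W4}: shipping cost 215 + fixed 25 = 240.
Compare {W1, W2, W3, W4}: shipping cost 215 + fixed 31 = 246.
All other subsets cost ≥ 237. Minimum total cost: 231.

231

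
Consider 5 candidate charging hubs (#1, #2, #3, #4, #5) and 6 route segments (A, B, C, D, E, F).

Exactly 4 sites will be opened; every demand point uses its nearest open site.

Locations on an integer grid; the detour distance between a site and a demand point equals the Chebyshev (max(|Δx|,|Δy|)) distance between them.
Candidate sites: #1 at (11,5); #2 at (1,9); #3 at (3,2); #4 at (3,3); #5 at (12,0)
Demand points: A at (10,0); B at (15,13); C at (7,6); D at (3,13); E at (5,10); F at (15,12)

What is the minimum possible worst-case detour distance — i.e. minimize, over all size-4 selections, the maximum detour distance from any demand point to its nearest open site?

8

Open {#1, #2, #3, #4}.
  Farthest demand point is B at detour distance 8 (to #1); all others are ≤ 8.
With {#1, #2, #3, #5} the worst case is 8.
With {#1, #2, #4, #5} the worst case is 8.
No size-4 selection achieves below 8.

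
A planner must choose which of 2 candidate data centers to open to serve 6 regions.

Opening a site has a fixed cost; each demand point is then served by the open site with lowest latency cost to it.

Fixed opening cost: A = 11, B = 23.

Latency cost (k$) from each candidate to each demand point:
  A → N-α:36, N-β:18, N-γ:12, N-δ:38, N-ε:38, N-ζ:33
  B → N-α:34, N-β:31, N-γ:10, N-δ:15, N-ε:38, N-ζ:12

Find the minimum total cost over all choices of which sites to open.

161

Open {A, B}: assign each demand point to its cheapest open site.
  N-α→B 34, N-β→A 18, N-γ→B 10, N-δ→B 15, N-ε→A 38, N-ζ→B 12
  latency cost 127, fixed 34 → total 161.
Compare {B}: latency cost 140 + fixed 23 = 163.
Compare {A}: latency cost 175 + fixed 11 = 186.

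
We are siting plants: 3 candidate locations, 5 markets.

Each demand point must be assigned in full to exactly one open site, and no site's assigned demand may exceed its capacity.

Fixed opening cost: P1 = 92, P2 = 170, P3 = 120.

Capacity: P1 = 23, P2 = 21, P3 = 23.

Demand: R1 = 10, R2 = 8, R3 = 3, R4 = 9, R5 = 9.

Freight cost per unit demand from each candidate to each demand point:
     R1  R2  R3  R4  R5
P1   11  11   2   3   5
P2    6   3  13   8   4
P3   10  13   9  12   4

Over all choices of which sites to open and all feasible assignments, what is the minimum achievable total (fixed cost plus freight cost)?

424

Open {P1, P2}; cheapest assignment that respects the capacities:
  P1 (cap 23, load 21): R3, R4, R5 — cost 3×2 + 9×3 + 9×5 = 78
  P2 (cap 21, load 18): R1, R2 — cost 10×6 + 8×3 = 84
  Shipping 162, fixed 262 → total 424.
  Any other capacity-feasible assignment to {P1, P2} ships for at least 162.
Compare {P1, P3}: its best feasible assignment gives total 469.
Compare {P1, P2, P3}: its best feasible assignment gives total 535.
Every other set of open sites that can feasibly serve all demand totals ≥ 469 even under its best assignment. Minimum: 424.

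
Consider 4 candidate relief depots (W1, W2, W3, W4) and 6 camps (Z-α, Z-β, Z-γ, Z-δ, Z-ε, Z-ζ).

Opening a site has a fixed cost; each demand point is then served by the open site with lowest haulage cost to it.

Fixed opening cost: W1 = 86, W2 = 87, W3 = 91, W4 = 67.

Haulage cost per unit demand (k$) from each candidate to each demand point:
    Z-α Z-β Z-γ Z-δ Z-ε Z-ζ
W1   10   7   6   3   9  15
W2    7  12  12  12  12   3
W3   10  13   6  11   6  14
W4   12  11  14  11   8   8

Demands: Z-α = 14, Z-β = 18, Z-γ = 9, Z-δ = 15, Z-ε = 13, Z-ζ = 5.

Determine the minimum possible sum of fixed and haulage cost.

628

Open {W1, W2}: assign each demand point to its cheapest open site.
  Z-α→W2 14×7=98, Z-β→W1 18×7=126, Z-γ→W1 9×6=54, Z-δ→W1 15×3=45, Z-ε→W1 13×9=117, Z-ζ→W2 5×3=15
  haulage cost 455, fixed 173 → total 628.
Compare {W1}: haulage cost 557 + fixed 86 = 643.
Compare {W1, W4}: haulage cost 509 + fixed 153 = 662.
Compare {W1, W2, W3}: haulage cost 416 + fixed 264 = 680.
All other subsets cost ≥ 643. Minimum total cost: 628.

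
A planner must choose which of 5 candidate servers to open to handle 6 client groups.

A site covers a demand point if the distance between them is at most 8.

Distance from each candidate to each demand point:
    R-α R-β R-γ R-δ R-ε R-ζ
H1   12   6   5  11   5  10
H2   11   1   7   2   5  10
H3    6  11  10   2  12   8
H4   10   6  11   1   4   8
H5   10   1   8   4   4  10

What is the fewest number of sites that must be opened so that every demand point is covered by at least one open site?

2

Coverage sets (demand points within 8 of each site):
  H1: {R-β, R-γ, R-ε}
  H2: {R-β, R-γ, R-δ, R-ε}
  H3: {R-α, R-δ, R-ζ}
  H4: {R-β, R-δ, R-ε, R-ζ}
  H5: {R-β, R-γ, R-δ, R-ε}
No single site covers all 6 demand points.
But {H1, H3} covers everything, so the minimum is 2.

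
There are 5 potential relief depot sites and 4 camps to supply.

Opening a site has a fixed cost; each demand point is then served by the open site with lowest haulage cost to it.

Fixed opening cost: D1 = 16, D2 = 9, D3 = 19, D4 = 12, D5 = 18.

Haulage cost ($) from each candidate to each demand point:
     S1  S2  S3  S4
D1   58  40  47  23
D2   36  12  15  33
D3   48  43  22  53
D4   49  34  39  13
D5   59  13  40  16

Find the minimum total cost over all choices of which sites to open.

97

Open {D2, D4}: assign each demand point to its cheapest open site.
  S1→D2 36, S2→D2 12, S3→D2 15, S4→D4 13
  haulage cost 76, fixed 21 → total 97.
Compare {D2}: haulage cost 96 + fixed 9 = 105.
Compare {D2, D5}: haulage cost 79 + fixed 27 = 106.
Compare {D1, D2}: haulage cost 86 + fixed 25 = 111.
All other subsets cost ≥ 105. Minimum total cost: 97.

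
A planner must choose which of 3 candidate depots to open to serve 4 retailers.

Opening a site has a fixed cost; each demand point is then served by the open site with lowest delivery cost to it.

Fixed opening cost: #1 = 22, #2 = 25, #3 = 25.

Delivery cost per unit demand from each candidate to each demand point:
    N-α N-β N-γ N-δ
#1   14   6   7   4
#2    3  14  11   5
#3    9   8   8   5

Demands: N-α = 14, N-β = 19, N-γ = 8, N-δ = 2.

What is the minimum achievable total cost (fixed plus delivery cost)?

267

Open {#1, #2}: assign each demand point to its cheapest open site.
  N-α→#2 14×3=42, N-β→#1 19×6=114, N-γ→#1 8×7=56, N-δ→#1 2×4=8
  delivery cost 220, fixed 47 → total 267.
Compare {#1, #2, #3}: delivery cost 220 + fixed 72 = 292.
Compare {#2, #3}: delivery cost 268 + fixed 50 = 318.
Compare {#1, #3}: delivery cost 304 + fixed 47 = 351.
All other subsets cost ≥ 292. Minimum total cost: 267.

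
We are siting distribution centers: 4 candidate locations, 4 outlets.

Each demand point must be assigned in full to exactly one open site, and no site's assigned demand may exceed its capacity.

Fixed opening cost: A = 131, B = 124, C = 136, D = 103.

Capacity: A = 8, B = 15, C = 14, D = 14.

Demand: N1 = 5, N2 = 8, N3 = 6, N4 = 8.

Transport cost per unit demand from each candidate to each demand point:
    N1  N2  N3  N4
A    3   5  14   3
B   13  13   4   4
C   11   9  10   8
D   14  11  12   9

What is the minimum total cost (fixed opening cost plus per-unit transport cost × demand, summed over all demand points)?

Open {B, D}; cheapest assignment that respects the capacities:
  B (cap 15, load 14): N3, N4 — cost 6×4 + 8×4 = 56
  D (cap 14, load 13): N1, N2 — cost 5×14 + 8×11 = 158
  Shipping 214, fixed 227 → total 441.
  Any other capacity-feasible assignment to {B, D} ships for at least 214.
Compare {B, C}: its best feasible assignment gives total 443.
Compare {C, D}: its best feasible assignment gives total 510.
Every other set of open sites that can feasibly serve all demand totals ≥ 443 even under its best assignment. Minimum: 441.

441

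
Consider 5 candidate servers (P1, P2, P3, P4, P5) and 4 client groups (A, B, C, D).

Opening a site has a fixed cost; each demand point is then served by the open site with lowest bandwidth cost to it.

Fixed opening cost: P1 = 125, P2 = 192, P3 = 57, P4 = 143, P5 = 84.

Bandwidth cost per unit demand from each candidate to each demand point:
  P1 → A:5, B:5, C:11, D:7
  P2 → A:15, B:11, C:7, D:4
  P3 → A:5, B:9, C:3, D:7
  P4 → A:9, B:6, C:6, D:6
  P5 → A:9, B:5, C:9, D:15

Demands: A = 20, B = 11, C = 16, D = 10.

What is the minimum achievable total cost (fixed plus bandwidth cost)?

Open {P3}: assign each demand point to its cheapest open site.
  A→P3 20×5=100, B→P3 11×9=99, C→P3 16×3=48, D→P3 10×7=70
  bandwidth cost 317, fixed 57 → total 374.
Compare {P3, P5}: bandwidth cost 273 + fixed 141 = 414.
Compare {P1, P3}: bandwidth cost 273 + fixed 182 = 455.
Compare {P3, P4}: bandwidth cost 274 + fixed 200 = 474.
All other subsets cost ≥ 414. Minimum total cost: 374.

374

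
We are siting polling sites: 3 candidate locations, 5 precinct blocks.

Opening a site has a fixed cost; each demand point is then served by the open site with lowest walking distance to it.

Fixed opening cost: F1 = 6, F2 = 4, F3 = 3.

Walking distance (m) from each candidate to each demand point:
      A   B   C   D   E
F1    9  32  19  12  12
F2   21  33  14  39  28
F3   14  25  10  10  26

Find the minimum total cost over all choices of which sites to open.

Open {F1, F3}: assign each demand point to its cheapest open site.
  A→F1 9, B→F3 25, C→F3 10, D→F3 10, E→F1 12
  walking distance 66, fixed 9 → total 75.
Compare {F1, F2, F3}: walking distance 66 + fixed 13 = 79.
Compare {F3}: walking distance 85 + fixed 3 = 88.
Compare {F1, F2}: walking distance 79 + fixed 10 = 89.
All other subsets cost ≥ 79. Minimum total cost: 75.

75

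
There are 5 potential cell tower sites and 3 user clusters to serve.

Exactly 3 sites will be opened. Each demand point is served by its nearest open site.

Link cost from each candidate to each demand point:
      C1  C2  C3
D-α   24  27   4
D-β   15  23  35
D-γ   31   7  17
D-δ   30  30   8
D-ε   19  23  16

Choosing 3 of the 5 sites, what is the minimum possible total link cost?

26

Open {D-α, D-β, D-γ}.
  C1→D-β 15, C2→D-γ 7, C3→D-α 4  ⇒ total 26.
Compare {D-α, D-γ, D-ε}: total 30.
Compare {D-β, D-γ, D-δ}: total 30.
No size-3 selection does better; minimum is 26.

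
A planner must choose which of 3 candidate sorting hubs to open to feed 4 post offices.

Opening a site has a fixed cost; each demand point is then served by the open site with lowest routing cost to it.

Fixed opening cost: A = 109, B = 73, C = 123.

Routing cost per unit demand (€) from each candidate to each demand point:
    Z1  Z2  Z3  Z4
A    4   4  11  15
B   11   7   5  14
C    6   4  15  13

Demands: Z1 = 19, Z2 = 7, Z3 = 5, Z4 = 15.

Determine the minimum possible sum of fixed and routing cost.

Open {A}: assign each demand point to its cheapest open site.
  Z1→A 19×4=76, Z2→A 7×4=28, Z3→A 5×11=55, Z4→A 15×15=225
  routing cost 384, fixed 109 → total 493.
Compare {A, B}: routing cost 339 + fixed 182 = 521.
Compare {C}: routing cost 412 + fixed 123 = 535.
Compare {B, C}: routing cost 362 + fixed 196 = 558.
All other subsets cost ≥ 521. Minimum total cost: 493.

493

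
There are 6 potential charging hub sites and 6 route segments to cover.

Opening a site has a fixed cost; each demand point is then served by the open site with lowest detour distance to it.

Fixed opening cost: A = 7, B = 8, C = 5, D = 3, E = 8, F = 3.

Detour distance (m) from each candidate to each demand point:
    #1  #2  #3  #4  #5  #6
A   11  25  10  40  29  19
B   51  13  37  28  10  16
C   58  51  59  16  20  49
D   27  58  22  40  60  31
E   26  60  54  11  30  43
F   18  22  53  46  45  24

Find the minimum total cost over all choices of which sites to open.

Open {A, B, E}: assign each demand point to its cheapest open site.
  #1→A 11, #2→B 13, #3→A 10, #4→E 11, #5→B 10, #6→B 16
  detour distance 71, fixed 23 → total 94.
Compare {A, B, C}: detour distance 76 + fixed 20 = 96.
Compare {A, B, D, E}: detour distance 71 + fixed 26 = 97.
Compare {A, B, E, F}: detour distance 71 + fixed 26 = 97.
All other subsets cost ≥ 96. Minimum total cost: 94.

94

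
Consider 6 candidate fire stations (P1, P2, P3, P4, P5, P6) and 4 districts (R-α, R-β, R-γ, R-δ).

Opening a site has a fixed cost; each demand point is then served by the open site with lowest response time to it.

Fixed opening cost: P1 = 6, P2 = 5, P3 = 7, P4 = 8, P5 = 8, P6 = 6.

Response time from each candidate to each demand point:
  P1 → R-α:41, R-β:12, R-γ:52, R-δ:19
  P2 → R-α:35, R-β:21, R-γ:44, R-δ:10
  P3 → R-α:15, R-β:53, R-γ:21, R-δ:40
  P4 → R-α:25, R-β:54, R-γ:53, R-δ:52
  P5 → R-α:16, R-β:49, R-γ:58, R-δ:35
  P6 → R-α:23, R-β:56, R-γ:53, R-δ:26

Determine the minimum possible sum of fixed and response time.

76

Open {P1, P2, P3}: assign each demand point to its cheapest open site.
  R-α→P3 15, R-β→P1 12, R-γ→P3 21, R-δ→P2 10
  response time 58, fixed 18 → total 76.
Compare {P2, P3}: response time 67 + fixed 12 = 79.
Compare {P1, P3}: response time 67 + fixed 13 = 80.
Compare {P1, P2, P3, P6}: response time 58 + fixed 24 = 82.
All other subsets cost ≥ 79. Minimum total cost: 76.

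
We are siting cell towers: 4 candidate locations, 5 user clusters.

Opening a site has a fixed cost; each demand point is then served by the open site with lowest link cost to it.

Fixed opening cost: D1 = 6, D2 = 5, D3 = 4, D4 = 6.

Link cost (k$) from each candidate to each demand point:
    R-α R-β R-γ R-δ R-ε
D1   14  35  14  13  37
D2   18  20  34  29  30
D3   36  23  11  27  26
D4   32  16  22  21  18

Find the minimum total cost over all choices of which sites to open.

87

Open {D1, D4}: assign each demand point to its cheapest open site.
  R-α→D1 14, R-β→D4 16, R-γ→D1 14, R-δ→D1 13, R-ε→D4 18
  link cost 75, fixed 12 → total 87.
Compare {D1, D3, D4}: link cost 72 + fixed 16 = 88.
Compare {D1, D2, D4}: link cost 75 + fixed 17 = 92.
Compare {D1, D2, D3, D4}: link cost 72 + fixed 21 = 93.
All other subsets cost ≥ 88. Minimum total cost: 87.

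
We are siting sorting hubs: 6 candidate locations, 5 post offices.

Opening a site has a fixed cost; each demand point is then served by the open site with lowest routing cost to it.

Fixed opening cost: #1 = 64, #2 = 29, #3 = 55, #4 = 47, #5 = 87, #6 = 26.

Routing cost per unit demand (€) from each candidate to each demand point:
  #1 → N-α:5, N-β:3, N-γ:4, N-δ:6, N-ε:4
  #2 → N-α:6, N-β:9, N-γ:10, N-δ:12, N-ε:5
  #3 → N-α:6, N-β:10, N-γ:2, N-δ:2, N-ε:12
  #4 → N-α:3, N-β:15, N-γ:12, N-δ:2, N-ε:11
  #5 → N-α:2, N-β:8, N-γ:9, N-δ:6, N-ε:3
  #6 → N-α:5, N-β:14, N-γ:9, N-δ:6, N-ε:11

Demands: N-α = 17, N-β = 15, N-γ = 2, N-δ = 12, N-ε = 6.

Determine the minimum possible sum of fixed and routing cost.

Open {#1, #4}: assign each demand point to its cheapest open site.
  N-α→#4 17×3=51, N-β→#1 15×3=45, N-γ→#1 2×4=8, N-δ→#4 12×2=24, N-ε→#1 6×4=24
  routing cost 152, fixed 111 → total 263.
Compare {#1, #4, #6}: routing cost 152 + fixed 137 = 289.
Compare {#1, #2, #4}: routing cost 152 + fixed 140 = 292.
Compare {#1}: routing cost 234 + fixed 64 = 298.
All other subsets cost ≥ 289. Minimum total cost: 263.

263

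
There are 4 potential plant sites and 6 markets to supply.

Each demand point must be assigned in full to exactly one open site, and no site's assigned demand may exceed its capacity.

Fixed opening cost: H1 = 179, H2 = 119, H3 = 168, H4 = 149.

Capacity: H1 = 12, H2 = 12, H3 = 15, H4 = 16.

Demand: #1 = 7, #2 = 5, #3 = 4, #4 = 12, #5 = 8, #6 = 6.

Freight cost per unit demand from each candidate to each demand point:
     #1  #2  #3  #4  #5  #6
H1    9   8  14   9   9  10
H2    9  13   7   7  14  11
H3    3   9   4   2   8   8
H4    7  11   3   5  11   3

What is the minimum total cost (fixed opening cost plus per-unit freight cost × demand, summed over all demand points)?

690

Open {H2, H3, H4}; cheapest assignment that respects the capacities:
  H2 (cap 12, load 12): #4 — cost 12×7 = 84
  H3 (cap 15, load 15): #1, #5 — cost 7×3 + 8×8 = 85
  H4 (cap 16, load 15): #2, #3, #6 — cost 5×11 + 4×3 + 6×3 = 85
  Shipping 254, fixed 436 → total 690.
  Any other capacity-feasible assignment to {H2, H3, H4} ships for at least 254.
Compare {H1, H3, H4}: its best feasible assignment gives total 753.
Compare {H1, H2, H3, H4}: its best feasible assignment gives total 854.
Every other set of open sites that can feasibly serve all demand totals ≥ 753 even under its best assignment. Minimum: 690.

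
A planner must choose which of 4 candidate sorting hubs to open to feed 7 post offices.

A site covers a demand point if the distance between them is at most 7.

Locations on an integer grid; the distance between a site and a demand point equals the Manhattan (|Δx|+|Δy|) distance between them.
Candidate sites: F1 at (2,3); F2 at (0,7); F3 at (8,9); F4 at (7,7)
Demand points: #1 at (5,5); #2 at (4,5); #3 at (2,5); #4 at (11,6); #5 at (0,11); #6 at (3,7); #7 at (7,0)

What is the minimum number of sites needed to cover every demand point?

2

Coverage sets (demand points within 7 of each site):
  F1: {#1, #2, #3, #6}
  F2: {#1, #2, #3, #5, #6}
  F3: {#1, #4, #6}
  F4: {#1, #2, #3, #4, #6, #7}
No single site covers all 7 demand points.
But {F2, F4} covers everything, so the minimum is 2.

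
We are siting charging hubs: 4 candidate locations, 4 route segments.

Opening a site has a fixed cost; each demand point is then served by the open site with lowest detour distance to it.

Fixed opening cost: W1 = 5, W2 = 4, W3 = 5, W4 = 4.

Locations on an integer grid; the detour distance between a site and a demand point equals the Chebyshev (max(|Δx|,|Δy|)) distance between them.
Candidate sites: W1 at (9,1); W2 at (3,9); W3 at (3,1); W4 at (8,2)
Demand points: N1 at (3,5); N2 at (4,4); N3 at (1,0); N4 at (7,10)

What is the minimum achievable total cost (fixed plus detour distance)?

Open {W2, W3}: assign each demand point to its cheapest open site.
  N1→W2 4, N2→W3 3, N3→W3 2, N4→W2 4
  detour distance 13, fixed 9 → total 22.
Compare {W3}: detour distance 18 + fixed 5 = 23.
Compare {W2}: detour distance 22 + fixed 4 = 26.
Compare {W3, W4}: detour distance 17 + fixed 9 = 26.
All other subsets cost ≥ 23. Minimum total cost: 22.

22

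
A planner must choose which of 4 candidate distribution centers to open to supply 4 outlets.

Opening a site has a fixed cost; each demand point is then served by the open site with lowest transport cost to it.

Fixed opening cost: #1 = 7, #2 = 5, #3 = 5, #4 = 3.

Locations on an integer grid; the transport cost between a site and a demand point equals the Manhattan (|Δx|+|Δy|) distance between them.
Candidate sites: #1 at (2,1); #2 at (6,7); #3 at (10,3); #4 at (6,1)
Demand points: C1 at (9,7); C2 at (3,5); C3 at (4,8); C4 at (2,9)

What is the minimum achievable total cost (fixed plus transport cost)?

22

Open {#2}: assign each demand point to its cheapest open site.
  C1→#2 3, C2→#2 5, C3→#2 3, C4→#2 6
  transport cost 17, fixed 5 → total 22.
Compare {#2, #4}: transport cost 17 + fixed 8 = 25.
Compare {#2, #3}: transport cost 17 + fixed 10 = 27.
Compare {#1, #2}: transport cost 17 + fixed 12 = 29.
All other subsets cost ≥ 25. Minimum total cost: 22.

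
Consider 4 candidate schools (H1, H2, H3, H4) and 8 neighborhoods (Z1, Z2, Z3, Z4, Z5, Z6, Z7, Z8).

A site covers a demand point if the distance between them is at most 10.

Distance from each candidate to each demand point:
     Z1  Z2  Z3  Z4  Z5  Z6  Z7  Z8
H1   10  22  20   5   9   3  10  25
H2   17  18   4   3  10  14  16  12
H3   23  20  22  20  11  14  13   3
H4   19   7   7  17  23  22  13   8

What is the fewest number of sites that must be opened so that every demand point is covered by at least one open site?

Coverage sets (demand points within 10 of each site):
  H1: {Z1, Z4, Z5, Z6, Z7}
  H2: {Z3, Z4, Z5}
  H3: {Z8}
  H4: {Z2, Z3, Z8}
No single site covers all 8 demand points.
But {H1, H4} covers everything, so the minimum is 2.

2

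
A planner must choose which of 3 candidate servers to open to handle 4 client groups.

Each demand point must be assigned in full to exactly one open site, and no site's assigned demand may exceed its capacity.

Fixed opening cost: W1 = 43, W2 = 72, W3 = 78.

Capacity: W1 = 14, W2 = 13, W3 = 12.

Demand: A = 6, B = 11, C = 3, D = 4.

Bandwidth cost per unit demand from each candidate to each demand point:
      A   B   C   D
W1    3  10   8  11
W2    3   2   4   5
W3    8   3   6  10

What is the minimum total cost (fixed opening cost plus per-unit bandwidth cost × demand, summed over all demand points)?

223

Open {W1, W2}; cheapest assignment that respects the capacities:
  W1 (cap 14, load 13): A, C, D — cost 6×3 + 3×8 + 4×11 = 86
  W2 (cap 13, load 11): B — cost 11×2 = 22
  Shipping 108, fixed 115 → total 223.
  Any other capacity-feasible assignment to {W1, W2} ships for at least 108.
Compare {W2, W3}: its best feasible assignment gives total 233.
Compare {W1, W3}: its best feasible assignment gives total 240.
Every other set of open sites that can feasibly serve all demand totals ≥ 233 even under its best assignment. Minimum: 223.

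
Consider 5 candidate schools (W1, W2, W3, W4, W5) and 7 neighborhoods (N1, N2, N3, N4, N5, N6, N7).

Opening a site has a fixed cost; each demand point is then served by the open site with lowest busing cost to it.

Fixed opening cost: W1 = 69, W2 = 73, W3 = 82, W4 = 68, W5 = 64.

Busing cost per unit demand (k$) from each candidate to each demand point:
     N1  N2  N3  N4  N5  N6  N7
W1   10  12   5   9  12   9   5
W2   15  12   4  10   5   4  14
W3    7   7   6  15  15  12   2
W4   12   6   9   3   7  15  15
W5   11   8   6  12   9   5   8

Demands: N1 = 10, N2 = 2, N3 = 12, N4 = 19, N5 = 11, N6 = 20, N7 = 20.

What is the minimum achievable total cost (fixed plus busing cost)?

Open {W2, W3, W4}: assign each demand point to its cheapest open site.
  N1→W3 10×7=70, N2→W4 2×6=12, N3→W2 12×4=48, N4→W4 19×3=57, N5→W2 11×5=55, N6→W2 20×4=80, N7→W3 20×2=40
  busing cost 362, fixed 223 → total 585.
Compare {W3, W4, W5}: busing cost 428 + fixed 214 = 642.
Compare {W2, W3, W4, W5}: busing cost 362 + fixed 287 = 649.
Compare {W2, W3}: busing cost 497 + fixed 155 = 652.
All other subsets cost ≥ 642. Minimum total cost: 585.

585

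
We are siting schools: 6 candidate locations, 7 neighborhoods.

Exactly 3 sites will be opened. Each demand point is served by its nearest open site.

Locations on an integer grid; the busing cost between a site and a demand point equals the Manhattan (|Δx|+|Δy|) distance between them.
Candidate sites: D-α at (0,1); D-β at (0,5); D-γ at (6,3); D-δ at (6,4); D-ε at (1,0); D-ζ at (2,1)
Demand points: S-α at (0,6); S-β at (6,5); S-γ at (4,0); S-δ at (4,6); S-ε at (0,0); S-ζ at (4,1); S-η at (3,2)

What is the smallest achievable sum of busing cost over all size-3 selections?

16

Open {D-β, D-δ, D-ζ}.
  S-α→D-β 1, S-β→D-δ 1, S-γ→D-ζ 3, S-δ→D-δ 4, S-ε→D-ζ 3, S-ζ→D-ζ 2, S-η→D-ζ 2  ⇒ total 16.
Compare {D-α, D-δ, D-ζ}: total 18.
Compare {D-β, D-γ, D-ζ}: total 18.
No size-3 selection does better; minimum is 16.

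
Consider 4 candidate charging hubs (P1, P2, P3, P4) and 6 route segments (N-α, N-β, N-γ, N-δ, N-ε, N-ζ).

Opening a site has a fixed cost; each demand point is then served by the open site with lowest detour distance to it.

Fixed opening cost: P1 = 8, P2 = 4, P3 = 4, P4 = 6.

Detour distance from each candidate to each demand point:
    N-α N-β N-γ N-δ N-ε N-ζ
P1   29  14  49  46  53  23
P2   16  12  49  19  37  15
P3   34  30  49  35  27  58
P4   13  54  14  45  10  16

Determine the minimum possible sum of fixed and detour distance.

93

Open {P2, P4}: assign each demand point to its cheapest open site.
  N-α→P4 13, N-β→P2 12, N-γ→P4 14, N-δ→P2 19, N-ε→P4 10, N-ζ→P2 15
  detour distance 83, fixed 10 → total 93.
Compare {P2, P3, P4}: detour distance 83 + fixed 14 = 97.
Compare {P1, P2, P4}: detour distance 83 + fixed 18 = 101.
Compare {P1, P2, P3, P4}: detour distance 83 + fixed 22 = 105.
All other subsets cost ≥ 97. Minimum total cost: 93.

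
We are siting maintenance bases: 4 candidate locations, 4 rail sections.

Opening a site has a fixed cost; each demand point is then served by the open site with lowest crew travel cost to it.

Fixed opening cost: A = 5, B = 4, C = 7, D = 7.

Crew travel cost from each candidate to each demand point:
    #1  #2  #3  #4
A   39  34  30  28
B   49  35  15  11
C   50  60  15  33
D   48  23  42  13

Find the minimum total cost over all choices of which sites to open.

Open {A, B, D}: assign each demand point to its cheapest open site.
  #1→A 39, #2→D 23, #3→B 15, #4→B 11
  crew travel cost 88, fixed 16 → total 104.
Compare {A, B}: crew travel cost 99 + fixed 9 = 108.
Compare {B, D}: crew travel cost 97 + fixed 11 = 108.
Compare {A, C, D}: crew travel cost 90 + fixed 19 = 109.
All other subsets cost ≥ 108. Minimum total cost: 104.

104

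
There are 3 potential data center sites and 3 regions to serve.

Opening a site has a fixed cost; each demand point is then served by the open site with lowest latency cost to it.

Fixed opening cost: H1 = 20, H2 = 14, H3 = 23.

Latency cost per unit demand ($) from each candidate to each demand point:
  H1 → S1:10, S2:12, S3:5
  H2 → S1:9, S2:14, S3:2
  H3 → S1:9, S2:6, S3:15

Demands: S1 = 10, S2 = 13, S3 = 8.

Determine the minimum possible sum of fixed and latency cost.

221

Open {H2, H3}: assign each demand point to its cheapest open site.
  S1→H2 10×9=90, S2→H3 13×6=78, S3→H2 8×2=16
  latency cost 184, fixed 37 → total 221.
Compare {H1, H2, H3}: latency cost 184 + fixed 57 = 241.
Compare {H1, H3}: latency cost 208 + fixed 43 = 251.
Compare {H1, H2}: latency cost 262 + fixed 34 = 296.
All other subsets cost ≥ 241. Minimum total cost: 221.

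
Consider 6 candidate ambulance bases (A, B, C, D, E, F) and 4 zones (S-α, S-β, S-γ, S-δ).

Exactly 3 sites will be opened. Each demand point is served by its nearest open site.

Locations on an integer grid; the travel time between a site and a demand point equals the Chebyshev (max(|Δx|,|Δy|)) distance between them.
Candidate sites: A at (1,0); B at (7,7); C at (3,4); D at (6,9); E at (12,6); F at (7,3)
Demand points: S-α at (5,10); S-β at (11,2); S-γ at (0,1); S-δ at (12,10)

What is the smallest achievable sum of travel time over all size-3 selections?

10

Open {A, D, E}.
  S-α→D 1, S-β→E 4, S-γ→A 1, S-δ→E 4  ⇒ total 10.
Compare {A, B, D}: total 12.
Compare {A, B, E}: total 12.
No size-3 selection does better; minimum is 10.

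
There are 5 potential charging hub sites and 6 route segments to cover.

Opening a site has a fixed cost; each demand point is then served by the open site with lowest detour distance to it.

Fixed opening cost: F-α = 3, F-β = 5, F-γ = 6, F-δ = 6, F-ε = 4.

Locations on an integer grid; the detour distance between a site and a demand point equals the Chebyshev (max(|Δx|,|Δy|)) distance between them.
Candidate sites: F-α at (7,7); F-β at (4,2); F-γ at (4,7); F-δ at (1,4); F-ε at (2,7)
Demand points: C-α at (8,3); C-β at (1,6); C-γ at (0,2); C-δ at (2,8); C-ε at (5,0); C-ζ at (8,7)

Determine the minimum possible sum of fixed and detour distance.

25

Open {F-α, F-β, F-ε}: assign each demand point to its cheapest open site.
  C-α→F-α 4, C-β→F-ε 1, C-γ→F-β 4, C-δ→F-ε 1, C-ε→F-β 2, C-ζ→F-α 1
  detour distance 13, fixed 12 → total 25.
Compare {F-α, F-δ}: detour distance 17 + fixed 9 = 26.
Compare {F-α, F-ε}: detour distance 19 + fixed 7 = 26.
Compare {F-β, F-ε}: detour distance 17 + fixed 9 = 26.
All other subsets cost ≥ 26. Minimum total cost: 25.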